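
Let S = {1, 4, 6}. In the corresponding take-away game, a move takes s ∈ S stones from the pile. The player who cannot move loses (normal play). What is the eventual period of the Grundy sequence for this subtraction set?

5

G(0) = 0
G(1) = mex{0} = 1
G(2) = mex{1} = 0
G(3) = mex{0} = 1
G(4) = mex{1,0} = 2
G(5) = mex{2,1} = 0
G(6) = mex{0,0,0} = 1
G(7) = mex{1,1,1} = 0
G(8) = mex{0,2,0} = 1
G(9) = mex{1,0,1} = 2
G(10) = mex{2,1,2} = 0
G(11) = mex{0,0,0} = 1
G(12) = mex{1,1,1} = 0
G(13) = mex{0,2,0} = 1
G(14) = mex{1,0,1} = 2
G(n+5) = G(n) holds for n = 0,…,5 (a full window of length max(S) = 6), so the sequence is purely periodic with period 5.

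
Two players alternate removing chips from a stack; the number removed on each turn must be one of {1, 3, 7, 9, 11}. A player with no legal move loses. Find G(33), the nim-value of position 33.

1

G(0) = 0
G(1) = mex{0} = 1
G(2) = mex{1} = 0
G(3) = mex{0,0} = 1
G(4) = mex{1,1} = 0
G(5) = mex{0,0} = 1
G(6) = mex{1,1} = 0
G(7) = mex{0,0,0} = 1
G(8) = mex{1,1,1} = 0
G(9) = mex{0,0,0,0} = 1
G(10) = mex{1,1,1,1} = 0
G(11) = mex{0,0,0,0,0} = 1
G(12) = mex{1,1,1,1,1} = 0
G(13) = mex{0,0,0,0,0} = 1
G(14) = mex{1,1,1,1,1} = 0
G(15) = mex{0,0,0,0,0} = 1
G(16) = mex{1,1,1,1,1} = 0
G(17) = mex{0,0,0,0,0} = 1
G(18) = mex{1,1,1,1,1} = 0
G(19) = mex{0,0,0,0,0} = 1
G(20) = mex{1,1,1,1,1} = 0
G(21) = mex{0,0,0,0,0} = 1
G(22) = mex{1,1,1,1,1} = 0
G(23) = mex{0,0,0,0,0} = 1
G(24) = mex{1,1,1,1,1} = 0
G(25) = mex{0,0,0,0,0} = 1
G(26) = mex{1,1,1,1,1} = 0
G(27) = mex{0,0,0,0,0} = 1
G(28) = mex{1,1,1,1,1} = 0
G(29) = mex{0,0,0,0,0} = 1
G(30) = mex{1,1,1,1,1} = 0
G(31) = mex{0,0,0,0,0} = 1
G(32) = mex{1,1,1,1,1} = 0
G(33) = mex{0,0,0,0,0} = 1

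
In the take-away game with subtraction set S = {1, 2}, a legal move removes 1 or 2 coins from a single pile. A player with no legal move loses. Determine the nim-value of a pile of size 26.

2

n :  0  1  2  3  4  5  6  7  8  9 10 11 12 13 14 15 16 17 18 19 20 21 22 23 24 25 26
G :  0  1  2  0  1  2  0  1  2  0  1  2  0  1  2  0  1  2  0  1  2  0  1  2  0  1  2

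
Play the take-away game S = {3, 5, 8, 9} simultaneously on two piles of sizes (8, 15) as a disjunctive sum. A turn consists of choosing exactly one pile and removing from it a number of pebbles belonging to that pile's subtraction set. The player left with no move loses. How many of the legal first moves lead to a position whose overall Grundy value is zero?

All piles use S = {3, 5, 8, 9}:
G(0) = 0
G(1) = mex{} = 0
G(2) = mex{} = 0
G(3) = mex{0} = 1
G(4) = mex{0} = 1
G(5) = mex{0,0} = 1
G(6) = mex{1,0} = 2
G(7) = mex{1,0} = 2
G(8) = mex{1,1,0} = 2
G(9) = mex{2,1,0,0} = 3
G(10) = mex{2,1,0,0} = 3
G(11) = mex{2,2,1,0} = 3
G(12) = mex{3,2,1,1} = 0
G(13) = mex{3,2,1,1} = 0
G(14) = mex{3,3,2,1} = 0
G(15) = mex{0,3,2,2} = 1
Pile A: G(8) = 2.
Pile B: G(15) = 1.
Combined Grundy value = 2 ⊕ 1 = 3.
A winning move leaves total XOR = 0, i.e. changes one component's Grundy value g to g ⊕ X where X is the current total.
Pile A: need g' = 2⊕3 = 1. Options: 8−3→G=1, 8−5→G=1, 8−8→G=0. Hits: 2.
Pile B: need g' = 1⊕3 = 2. Options: 15−3→G=0, 15−5→G=3, 15−8→G=2, 15−9→G=2. Hits: 2.

4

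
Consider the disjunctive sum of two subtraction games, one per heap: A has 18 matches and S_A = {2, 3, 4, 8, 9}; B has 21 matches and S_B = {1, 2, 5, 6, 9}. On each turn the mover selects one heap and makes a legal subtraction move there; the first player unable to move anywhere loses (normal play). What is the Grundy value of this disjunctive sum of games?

0

Heap A, S = {2, 3, 4, 8, 9}:
G(0) = 0
G(1) = mex{} = 0
G(2) = mex{0} = 1
G(3) = mex{0,0} = 1
G(4) = mex{1,0,0} = 2
G(5) = mex{1,1,0} = 2
G(6) = mex{2,1,1} = 0
G(7) = mex{2,2,1} = 0
G(8) = mex{0,2,2,0} = 1
G(9) = mex{0,0,2,0,0} = 1
G(10) = mex{1,0,0,1,0} = 2
G(11) = mex{1,1,0,1,1} = 2
G(12) = mex{2,1,1,2,1} = 0
G(13) = mex{2,2,1,2,2} = 0
G(14) = mex{0,2,2,0,2} = 1
G(15) = mex{0,0,2,0,0} = 1
G(16) = mex{1,0,0,1,0} = 2
G(17) = mex{1,1,0,1,1} = 2
G(18) = mex{2,1,1,2,1} = 0
G_A(18) = 0.
Heap B, S = {1, 2, 5, 6, 9}:
n :  0  1  2  3  4  5  6  7  8  9 10 11 12 13 14 15 16 17 18 19 20 21
G :  0  1  2  0  1  2  3  0  1  2  0  1  2  3  0  1  2  0  1  2  3  0
G_B(21) = 0.
Combined Grundy value = 0 ⊕ 0 = 0.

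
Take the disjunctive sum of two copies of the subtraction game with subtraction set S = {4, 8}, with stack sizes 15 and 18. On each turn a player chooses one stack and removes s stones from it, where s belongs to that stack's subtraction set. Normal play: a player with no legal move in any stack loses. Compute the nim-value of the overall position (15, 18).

All stacks use S = {4, 8}:
G(0) = 0
G(1) = mex{} = 0
G(2) = mex{} = 0
G(3) = mex{} = 0
G(4) = mex{0} = 1
G(5) = mex{0} = 1
G(6) = mex{0} = 1
G(7) = mex{0} = 1
G(8) = mex{1,0} = 2
G(9) = mex{1,0} = 2
G(10) = mex{1,0} = 2
G(11) = mex{1,0} = 2
G(12) = mex{2,1} = 0
G(13) = mex{2,1} = 0
G(14) = mex{2,1} = 0
G(15) = mex{2,1} = 0
G(16) = mex{0,2} = 1
G(17) = mex{0,2} = 1
G(18) = mex{0,2} = 1
Stack A: G(15) = 0.
Stack B: G(18) = 1.
Combined Grundy value = 0 ⊕ 1 = 1.

1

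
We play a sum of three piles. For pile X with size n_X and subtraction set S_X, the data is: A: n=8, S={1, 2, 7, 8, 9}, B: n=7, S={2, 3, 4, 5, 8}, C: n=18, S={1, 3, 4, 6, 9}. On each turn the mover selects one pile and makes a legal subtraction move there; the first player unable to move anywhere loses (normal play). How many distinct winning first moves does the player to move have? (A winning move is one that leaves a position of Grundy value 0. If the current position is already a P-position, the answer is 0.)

Pile A, S = {1, 2, 7, 8, 9}:
G(0) = 0
G(1) = mex{0} = 1
G(2) = mex{1,0} = 2
G(3) = mex{2,1} = 0
G(4) = mex{0,2} = 1
G(5) = mex{1,0} = 2
G(6) = mex{2,1} = 0
G(7) = mex{0,2,0} = 1
G(8) = mex{1,0,1,0} = 2
G_A(8) = 2.
Pile B, S = {2, 3, 4, 5, 8}:
n : 0 1 2 3 4 5 6 7
G : 0 0 1 1 2 2 3 0
G_B(7) = 0.
Pile C, S = {1, 3, 4, 6, 9}:
n :  0  1  2  3  4  5  6  7  8  9 10 11 12 13 14 15 16 17 18
G :  0  1  0  1  2  3  2  0  1  4  3  2  0  1  0  1  2  3  2
G_C(18) = 2.
Combined Grundy value = 2 ⊕ 0 ⊕ 2 = 0.
A winning move leaves total XOR = 0, i.e. changes one component's Grundy value g to g ⊕ X where X is the current total.
Pile A: target g' = 2⊕0 = 2, but every legal move changes the Grundy value (mex property), so 0 moves.
Pile B: target g' = 0⊕0 = 0, but every legal move changes the Grundy value (mex property), so 0 moves.
Pile C: target g' = 2⊕0 = 2, but every legal move changes the Grundy value (mex property), so 0 moves.

0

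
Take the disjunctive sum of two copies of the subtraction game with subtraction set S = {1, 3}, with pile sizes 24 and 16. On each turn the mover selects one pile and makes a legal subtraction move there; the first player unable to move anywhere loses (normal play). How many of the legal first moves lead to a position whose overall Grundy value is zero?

0

All piles use S = {1, 3}:
G(0) = 0
G(1) = mex{0} = 1
G(2) = mex{1} = 0
G(3) = mex{0,0} = 1
G(4) = mex{1,1} = 0
G(5) = mex{0,0} = 1
G(6) = mex{1,1} = 0
G(7) = mex{0,0} = 1
G(8) = mex{1,1} = 0
G(9) = mex{0,0} = 1
G(10) = mex{1,1} = 0
G(11) = mex{0,0} = 1
G(12) = mex{1,1} = 0
G(13) = mex{0,0} = 1
G(14) = mex{1,1} = 0
G(15) = mex{0,0} = 1
G(16) = mex{1,1} = 0
G(17) = mex{0,0} = 1
G(18) = mex{1,1} = 0
G(19) = mex{0,0} = 1
G(20) = mex{1,1} = 0
G(21) = mex{0,0} = 1
G(22) = mex{1,1} = 0
G(23) = mex{0,0} = 1
G(24) = mex{1,1} = 0
Pile A: G(24) = 0.
Pile B: G(16) = 0.
Combined Grundy value = 0 ⊕ 0 = 0.
A winning move leaves total XOR = 0, i.e. changes one component's Grundy value g to g ⊕ X where X is the current total.
Pile A: target g' = 0⊕0 = 0, but every legal move changes the Grundy value (mex property), so 0 moves.
Pile B: target g' = 0⊕0 = 0, but every legal move changes the Grundy value (mex property), so 0 moves.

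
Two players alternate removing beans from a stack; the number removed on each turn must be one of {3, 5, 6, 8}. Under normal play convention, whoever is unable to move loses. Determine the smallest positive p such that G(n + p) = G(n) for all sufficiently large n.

G(0) = 0
G(1) = mex{} = 0
G(2) = mex{} = 0
G(3) = mex{0} = 1
G(4) = mex{0} = 1
G(5) = mex{0,0} = 1
G(6) = mex{1,0,0} = 2
G(7) = mex{1,0,0} = 2
G(8) = mex{1,1,0,0} = 2
G(9) = mex{2,1,1,0} = 3
G(10) = mex{2,1,1,0} = 3
G(11) = mex{2,2,1,1} = 0
G(12) = mex{3,2,2,1} = 0
G(13) = mex{3,2,2,1} = 0
G(14) = mex{0,3,2,2} = 1
G(15) = mex{0,3,3,2} = 1
G(16) = mex{0,0,3,2} = 1
G(17) = mex{1,0,0,3} = 2
G(18) = mex{1,0,0,3} = 2
G(19) = mex{1,1,0,0} = 2
G(20) = mex{2,1,1,0} = 3
G(21) = mex{2,1,1,0} = 3
G(22) = mex{2,2,1,1} = 0
G(23) = mex{3,2,2,1} = 0
G(n+11) = G(n) holds for n = 0,…,7 (a full window of length max(S) = 8), so the sequence is purely periodic with period 11.

11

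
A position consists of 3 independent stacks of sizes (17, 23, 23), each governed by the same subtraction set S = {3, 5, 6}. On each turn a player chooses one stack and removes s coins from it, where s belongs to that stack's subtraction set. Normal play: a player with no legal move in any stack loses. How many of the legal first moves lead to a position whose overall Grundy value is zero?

1

All stacks use S = {3, 5, 6}:
G(0) = 0
G(1) = mex{} = 0
G(2) = mex{} = 0
G(3) = mex{0} = 1
G(4) = mex{0} = 1
G(5) = mex{0,0} = 1
G(6) = mex{1,0,0} = 2
G(7) = mex{1,0,0} = 2
G(8) = mex{1,1,0} = 2
G(9) = mex{2,1,1} = 0
G(10) = mex{2,1,1} = 0
G(11) = mex{2,2,1} = 0
G(12) = mex{0,2,2} = 1
G(13) = mex{0,2,2} = 1
G(14) = mex{0,0,2} = 1
G(15) = mex{1,0,0} = 2
G(16) = mex{1,0,0} = 2
G(17) = mex{1,1,0} = 2
G(18) = mex{2,1,1} = 0
G(19) = mex{2,1,1} = 0
G(20) = mex{2,2,1} = 0
G(21) = mex{0,2,2} = 1
G(22) = mex{0,2,2} = 1
G(23) = mex{0,0,2} = 1
Stack A: G(17) = 2.
Stack B: G(23) = 1.
Stack C: G(23) = 1.
Combined Grundy value = 2 ⊕ 1 ⊕ 1 = 2.
A winning move leaves total XOR = 0, i.e. changes one component's Grundy value g to g ⊕ X where X is the current total.
Stack A: need g' = 2⊕2 = 0. Options: 17−3→G=1, 17−5→G=1, 17−6→G=0. Hits: 1.
Stack B: need g' = 1⊕2 = 3. Options: 23−3→G=0, 23−5→G=0, 23−6→G=2. Hits: 0.
Stack C: need g' = 1⊕2 = 3. Options: 23−3→G=0, 23−5→G=0, 23−6→G=2. Hits: 0.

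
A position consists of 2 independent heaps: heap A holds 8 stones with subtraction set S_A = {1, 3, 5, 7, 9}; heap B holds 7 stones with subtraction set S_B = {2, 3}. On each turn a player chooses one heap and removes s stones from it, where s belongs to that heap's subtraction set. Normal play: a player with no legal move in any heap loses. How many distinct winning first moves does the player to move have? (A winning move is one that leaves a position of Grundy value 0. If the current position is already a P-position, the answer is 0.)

Heap A, S = {1, 3, 5, 7, 9}:
G(0) = 0
G(1) = mex{0} = 1
G(2) = mex{1} = 0
G(3) = mex{0,0} = 1
G(4) = mex{1,1} = 0
G(5) = mex{0,0,0} = 1
G(6) = mex{1,1,1} = 0
G(7) = mex{0,0,0,0} = 1
G(8) = mex{1,1,1,1} = 0
G_A(8) = 0.
Heap B, S = {2, 3}:
n : 0 1 2 3 4 5 6 7
G : 0 0 1 1 2 0 0 1
G_B(7) = 1.
Combined Grundy value = 0 ⊕ 1 = 1.
A winning move leaves total XOR = 0, i.e. changes one component's Grundy value g to g ⊕ X where X is the current total.
Heap A: need g' = 0⊕1 = 1. Options: 8−1→G=1, 8−3→G=1, 8−5→G=1, 8−7→G=1. Hits: 4.
Heap B: need g' = 1⊕1 = 0. Options: 7−2→G=0, 7−3→G=2. Hits: 1.

5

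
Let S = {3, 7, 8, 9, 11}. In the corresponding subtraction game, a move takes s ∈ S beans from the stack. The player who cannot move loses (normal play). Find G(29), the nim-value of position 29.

3

n :  0  1  2  3  4  5  6  7  8  9 10 11 12 13 14 15 16 17 18 19 20 21 22 23 24 25 26 27 28 29
G :  0  0  0  1  1  1  0  2  2  1  3  3  2  2  4  3  0  5  0  1  0  1  0  1  4  1  2  2  2  3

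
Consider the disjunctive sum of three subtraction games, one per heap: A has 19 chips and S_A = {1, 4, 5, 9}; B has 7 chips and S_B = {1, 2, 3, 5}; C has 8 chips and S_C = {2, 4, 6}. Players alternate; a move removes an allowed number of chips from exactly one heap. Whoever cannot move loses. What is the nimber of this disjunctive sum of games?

Heap A, S = {1, 4, 5, 9}:
G(0) = 0
G(1) = mex{0} = 1
G(2) = mex{1} = 0
G(3) = mex{0} = 1
G(4) = mex{1,0} = 2
G(5) = mex{2,1,0} = 3
G(6) = mex{3,0,1} = 2
G(7) = mex{2,1,0} = 3
G(8) = mex{3,2,1} = 0
G(9) = mex{0,3,2,0} = 1
G(10) = mex{1,2,3,1} = 0
G(11) = mex{0,3,2,0} = 1
G(12) = mex{1,0,3,1} = 2
G(13) = mex{2,1,0,2} = 3
G(14) = mex{3,0,1,3} = 2
G(15) = mex{2,1,0,2} = 3
G(16) = mex{3,2,1,3} = 0
G(17) = mex{0,3,2,0} = 1
G(18) = mex{1,2,3,1} = 0
G(19) = mex{0,3,2,0} = 1
G_A(19) = 1.
Heap B, S = {1, 2, 3, 5}:
G(0) = 0
G(1) = mex{0} = 1
G(2) = mex{1,0} = 2
G(3) = mex{2,1,0} = 3
G(4) = mex{3,2,1} = 0
G(5) = mex{0,3,2,0} = 1
G(6) = mex{1,0,3,1} = 2
G(7) = mex{2,1,0,2} = 3
G_B(7) = 3.
Heap C, S = {2, 4, 6}:
G(0) = 0
G(1) = mex{} = 0
G(2) = mex{0} = 1
G(3) = mex{0} = 1
G(4) = mex{1,0} = 2
G(5) = mex{1,0} = 2
G(6) = mex{2,1,0} = 3
G(7) = mex{2,1,0} = 3
G(8) = mex{3,2,1} = 0
G_C(8) = 0.
Combined Grundy value = 1 ⊕ 3 ⊕ 0 = 2.

2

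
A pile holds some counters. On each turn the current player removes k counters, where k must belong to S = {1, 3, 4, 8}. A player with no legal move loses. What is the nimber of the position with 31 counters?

n :  0  1  2  3  4  5  6  7  8  9 10 11 12 13 14 15 16 17 18 19 20 21 22 23 24 25 26 27 28 29 30 31
G :  0  1  0  1  2  3  2  0  1  0  1  2  3  2  0  1  0  1  2  3  2  0  1  0  1  2  3  2  0  1  0  1

1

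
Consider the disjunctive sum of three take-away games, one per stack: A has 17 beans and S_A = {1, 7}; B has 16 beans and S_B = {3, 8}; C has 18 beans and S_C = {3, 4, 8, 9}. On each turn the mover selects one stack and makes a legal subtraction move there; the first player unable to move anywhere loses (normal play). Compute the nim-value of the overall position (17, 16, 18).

Stack A, S = {1, 7}:
G(0) = 0
G(1) = mex{0} = 1
G(2) = mex{1} = 0
G(3) = mex{0} = 1
G(4) = mex{1} = 0
G(5) = mex{0} = 1
G(6) = mex{1} = 0
G(7) = mex{0,0} = 1
G(8) = mex{1,1} = 0
G(9) = mex{0,0} = 1
G(10) = mex{1,1} = 0
G(11) = mex{0,0} = 1
G(12) = mex{1,1} = 0
G(13) = mex{0,0} = 1
G(14) = mex{1,1} = 0
G(15) = mex{0,0} = 1
G(16) = mex{1,1} = 0
G(17) = mex{0,0} = 1
G_A(17) = 1.
Stack B, S = {3, 8}:
G(0) = 0
G(1) = mex{} = 0
G(2) = mex{} = 0
G(3) = mex{0} = 1
G(4) = mex{0} = 1
G(5) = mex{0} = 1
G(6) = mex{1} = 0
G(7) = mex{1} = 0
G(8) = mex{1,0} = 2
G(9) = mex{0,0} = 1
G(10) = mex{0,0} = 1
G(11) = mex{2,1} = 0
G(12) = mex{1,1} = 0
G(13) = mex{1,1} = 0
G(14) = mex{0,0} = 1
G(15) = mex{0,0} = 1
G(16) = mex{0,2} = 1
G_B(16) = 1.
Stack C, S = {3, 4, 8, 9}:
n :  0  1  2  3  4  5  6  7  8  9 10 11 12 13 14 15 16 17 18
G :  0  0  0  1  1  1  2  0  2  3  1  3  0  0  0  1  1  1  2
G_C(18) = 2.
Combined Grundy value = 1 ⊕ 1 ⊕ 2 = 2.

2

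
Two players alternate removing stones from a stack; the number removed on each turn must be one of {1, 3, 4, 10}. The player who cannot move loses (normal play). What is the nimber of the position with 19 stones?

G(0) = 0
G(1) = mex{0} = 1
G(2) = mex{1} = 0
G(3) = mex{0,0} = 1
G(4) = mex{1,1,0} = 2
G(5) = mex{2,0,1} = 3
G(6) = mex{3,1,0} = 2
G(7) = mex{2,2,1} = 0
G(8) = mex{0,3,2} = 1
G(9) = mex{1,2,3} = 0
G(10) = mex{0,0,2,0} = 1
G(11) = mex{1,1,0,1} = 2
G(12) = mex{2,0,1,0} = 3
G(13) = mex{3,1,0,1} = 2
G(14) = mex{2,2,1,2} = 0
G(15) = mex{0,3,2,3} = 1
G(16) = mex{1,2,3,2} = 0
G(17) = mex{0,0,2,0} = 1
G(18) = mex{1,1,0,1} = 2
G(19) = mex{2,0,1,0} = 3

3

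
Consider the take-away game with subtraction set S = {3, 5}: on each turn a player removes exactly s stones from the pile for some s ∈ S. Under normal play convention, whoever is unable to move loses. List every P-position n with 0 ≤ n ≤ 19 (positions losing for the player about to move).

0, 1, 2, 8, 9, 10, 16, 17, 18

n :  0  1  2  3  4  5  6  7  8  9 10 11 12 13 14 15 16 17 18 19
G :  0  0  0  1  1  1  2  2  0  0  0  1  1  1  2  2  0  0  0  1
P-positions are exactly the n with G(n) = 0.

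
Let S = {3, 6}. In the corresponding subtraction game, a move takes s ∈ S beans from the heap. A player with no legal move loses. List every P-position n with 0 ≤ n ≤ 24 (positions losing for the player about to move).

G(0) = 0
G(1) = mex{} = 0
G(2) = mex{} = 0
G(3) = mex{0} = 1
G(4) = mex{0} = 1
G(5) = mex{0} = 1
G(6) = mex{1,0} = 2
G(7) = mex{1,0} = 2
G(8) = mex{1,0} = 2
G(9) = mex{2,1} = 0
G(10) = mex{2,1} = 0
G(11) = mex{2,1} = 0
G(12) = mex{0,2} = 1
G(13) = mex{0,2} = 1
G(14) = mex{0,2} = 1
G(15) = mex{1,0} = 2
G(16) = mex{1,0} = 2
G(17) = mex{1,0} = 2
G(18) = mex{2,1} = 0
G(19) = mex{2,1} = 0
G(20) = mex{2,1} = 0
G(21) = mex{0,2} = 1
G(22) = mex{0,2} = 1
G(23) = mex{0,2} = 1
G(24) = mex{1,0} = 2
P-positions are exactly the n with G(n) = 0.

0, 1, 2, 9, 10, 11, 18, 19, 20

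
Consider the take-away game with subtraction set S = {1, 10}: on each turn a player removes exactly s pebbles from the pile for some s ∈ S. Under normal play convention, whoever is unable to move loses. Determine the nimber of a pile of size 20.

G(0) = 0
G(1) = mex{0} = 1
G(2) = mex{1} = 0
G(3) = mex{0} = 1
G(4) = mex{1} = 0
G(5) = mex{0} = 1
G(6) = mex{1} = 0
G(7) = mex{0} = 1
G(8) = mex{1} = 0
G(9) = mex{0} = 1
G(10) = mex{1,0} = 2
G(11) = mex{2,1} = 0
G(12) = mex{0,0} = 1
G(13) = mex{1,1} = 0
G(14) = mex{0,0} = 1
G(15) = mex{1,1} = 0
G(16) = mex{0,0} = 1
G(17) = mex{1,1} = 0
G(18) = mex{0,0} = 1
G(19) = mex{1,1} = 0
G(20) = mex{0,2} = 1

1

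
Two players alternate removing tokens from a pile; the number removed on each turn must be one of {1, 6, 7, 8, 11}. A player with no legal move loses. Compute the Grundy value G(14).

0

n :  0  1  2  3  4  5  6  7  8  9 10 11 12 13 14
G :  0  1  0  1  0  1  2  3  2  3  2  3  4  5  0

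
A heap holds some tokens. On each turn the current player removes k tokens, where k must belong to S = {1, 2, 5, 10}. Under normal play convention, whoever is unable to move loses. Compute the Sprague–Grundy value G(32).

2

G(0) = 0
G(1) = mex{0} = 1
G(2) = mex{1,0} = 2
G(3) = mex{2,1} = 0
G(4) = mex{0,2} = 1
G(5) = mex{1,0,0} = 2
G(6) = mex{2,1,1} = 0
G(7) = mex{0,2,2} = 1
G(8) = mex{1,0,0} = 2
G(9) = mex{2,1,1} = 0
G(10) = mex{0,2,2,0} = 1
G(11) = mex{1,0,0,1} = 2
G(12) = mex{2,1,1,2} = 0
G(13) = mex{0,2,2,0} = 1
G(14) = mex{1,0,0,1} = 2
G(15) = mex{2,1,1,2} = 0
G(16) = mex{0,2,2,0} = 1
G(17) = mex{1,0,0,1} = 2
G(18) = mex{2,1,1,2} = 0
G(19) = mex{0,2,2,0} = 1
G(20) = mex{1,0,0,1} = 2
G(21) = mex{2,1,1,2} = 0
G(22) = mex{0,2,2,0} = 1
G(23) = mex{1,0,0,1} = 2
G(24) = mex{2,1,1,2} = 0
G(25) = mex{0,2,2,0} = 1
G(26) = mex{1,0,0,1} = 2
G(27) = mex{2,1,1,2} = 0
G(28) = mex{0,2,2,0} = 1
G(29) = mex{1,0,0,1} = 2
G(30) = mex{2,1,1,2} = 0
G(31) = mex{0,2,2,0} = 1
G(32) = mex{1,0,0,1} = 2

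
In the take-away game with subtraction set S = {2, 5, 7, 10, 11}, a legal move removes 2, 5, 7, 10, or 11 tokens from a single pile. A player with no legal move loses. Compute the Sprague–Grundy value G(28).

5

G(0) = 0
G(1) = mex{} = 0
G(2) = mex{0} = 1
G(3) = mex{0} = 1
G(4) = mex{1} = 0
G(5) = mex{1,0} = 2
G(6) = mex{0,0} = 1
G(7) = mex{2,1,0} = 3
G(8) = mex{1,1,0} = 2
G(9) = mex{3,0,1} = 2
G(10) = mex{2,2,1,0} = 3
G(11) = mex{2,1,0,0,0} = 3
G(12) = mex{3,3,2,1,0} = 4
G(13) = mex{3,2,1,1,1} = 0
G(14) = mex{4,2,3,0,1} = 5
G(15) = mex{0,3,2,2,0} = 1
G(16) = mex{5,3,2,1,2} = 0
G(17) = mex{1,4,3,3,1} = 0
G(18) = mex{0,0,3,2,3} = 1
G(19) = mex{0,5,4,2,2} = 1
G(20) = mex{1,1,0,3,2} = 4
G(21) = mex{1,0,5,3,3} = 2
G(22) = mex{4,0,1,4,3} = 2
G(23) = mex{2,1,0,0,4} = 3
G(24) = mex{2,1,0,5,0} = 3
G(25) = mex{3,4,1,1,5} = 0
G(26) = mex{3,2,1,0,1} = 4
G(27) = mex{0,2,4,0,0} = 1
G(28) = mex{4,3,2,1,0} = 5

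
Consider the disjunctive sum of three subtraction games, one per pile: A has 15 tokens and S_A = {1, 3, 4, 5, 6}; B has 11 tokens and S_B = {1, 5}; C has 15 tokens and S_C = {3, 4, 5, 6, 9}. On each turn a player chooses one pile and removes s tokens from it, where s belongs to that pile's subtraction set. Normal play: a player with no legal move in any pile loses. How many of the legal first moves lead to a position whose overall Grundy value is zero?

5

Pile A, S = {1, 3, 4, 5, 6}:
n :  0  1  2  3  4  5  6  7  8  9 10 11 12 13 14 15
G :  0  1  0  1  2  3  2  3  4  0  1  0  1  2  3  2
G_A(15) = 2.
Pile B, S = {1, 5}:
n :  0  1  2  3  4  5  6  7  8  9 10 11
G :  0  1  0  1  0  1  0  1  0  1  0  1
G_B(11) = 1.
Pile C, S = {3, 4, 5, 6, 9}:
n :  0  1  2  3  4  5  6  7  8  9 10 11 12 13 14 15
G :  0  0  0  1  1  1  2  2  2  3  3  3  0  0  0  1
G_C(15) = 1.
Combined Grundy value = 2 ⊕ 1 ⊕ 1 = 2.
A winning move leaves total XOR = 0, i.e. changes one component's Grundy value g to g ⊕ X where X is the current total.
Pile A: need g' = 2⊕2 = 0. Options: 15−1→G=3, 15−3→G=1, 15−4→G=0, 15−5→G=1, 15−6→G=0. Hits: 2.
Pile B: need g' = 1⊕2 = 3. Options: 11−1→G=0, 11−5→G=0. Hits: 0.
Pile C: need g' = 1⊕2 = 3. Options: 15−3→G=0, 15−4→G=3, 15−5→G=3, 15−6→G=3, 15−9→G=2. Hits: 3.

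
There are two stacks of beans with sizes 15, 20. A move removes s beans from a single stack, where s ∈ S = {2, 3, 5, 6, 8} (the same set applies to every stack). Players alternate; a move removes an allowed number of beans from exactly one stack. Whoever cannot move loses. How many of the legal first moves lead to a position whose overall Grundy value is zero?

All stacks use S = {2, 3, 5, 6, 8}:
n :  0  1  2  3  4  5  6  7  8  9 10 11 12 13 14 15 16 17 18 19 20
G :  0  0  1  1  2  2  3  3  4  4  0  0  1  1  2  2  3  3  4  4  0
Stack A: G(15) = 2.
Stack B: G(20) = 0.
Combined Grundy value = 2 ⊕ 0 = 2.
A winning move leaves total XOR = 0, i.e. changes one component's Grundy value g to g ⊕ X where X is the current total.
Stack A: need g' = 2⊕2 = 0. Options: 15−2→G=1, 15−3→G=1, 15−5→G=0, 15−6→G=4, 15−8→G=3. Hits: 1.
Stack B: need g' = 0⊕2 = 2. Options: 20−2→G=4, 20−3→G=3, 20−5→G=2, 20−6→G=2, 20−8→G=1. Hits: 2.

3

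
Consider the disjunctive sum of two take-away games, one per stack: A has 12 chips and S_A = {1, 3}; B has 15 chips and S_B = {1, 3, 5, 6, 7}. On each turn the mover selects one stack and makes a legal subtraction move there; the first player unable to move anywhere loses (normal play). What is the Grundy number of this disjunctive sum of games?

1

Stack A, S = {1, 3}:
G(0) = 0
G(1) = mex{0} = 1
G(2) = mex{1} = 0
G(3) = mex{0,0} = 1
G(4) = mex{1,1} = 0
G(5) = mex{0,0} = 1
G(6) = mex{1,1} = 0
G(7) = mex{0,0} = 1
G(8) = mex{1,1} = 0
G(9) = mex{0,0} = 1
G(10) = mex{1,1} = 0
G(11) = mex{0,0} = 1
G(12) = mex{1,1} = 0
G_A(12) = 0.
Stack B, S = {1, 3, 5, 6, 7}:
G(0) = 0
G(1) = mex{0} = 1
G(2) = mex{1} = 0
G(3) = mex{0,0} = 1
G(4) = mex{1,1} = 0
G(5) = mex{0,0,0} = 1
G(6) = mex{1,1,1,0} = 2
G(7) = mex{2,0,0,1,0} = 3
G(8) = mex{3,1,1,0,1} = 2
G(9) = mex{2,2,0,1,0} = 3
G(10) = mex{3,3,1,0,1} = 2
G(11) = mex{2,2,2,1,0} = 3
G(12) = mex{3,3,3,2,1} = 0
G(13) = mex{0,2,2,3,2} = 1
G(14) = mex{1,3,3,2,3} = 0
G(15) = mex{0,0,2,3,2} = 1
G_B(15) = 1.
Combined Grundy value = 0 ⊕ 1 = 1.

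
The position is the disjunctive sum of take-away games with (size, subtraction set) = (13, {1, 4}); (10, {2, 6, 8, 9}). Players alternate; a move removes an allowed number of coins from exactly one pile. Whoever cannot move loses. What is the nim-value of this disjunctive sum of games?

Pile A, S = {1, 4}:
G(0) = 0
G(1) = mex{0} = 1
G(2) = mex{1} = 0
G(3) = mex{0} = 1
G(4) = mex{1,0} = 2
G(5) = mex{2,1} = 0
G(6) = mex{0,0} = 1
G(7) = mex{1,1} = 0
G(8) = mex{0,2} = 1
G(9) = mex{1,0} = 2
G(10) = mex{2,1} = 0
G(11) = mex{0,0} = 1
G(12) = mex{1,1} = 0
G(13) = mex{0,2} = 1
G_A(13) = 1.
Pile B, S = {2, 6, 8, 9}:
n :  0  1  2  3  4  5  6  7  8  9 10
G :  0  0  1  1  0  0  1  1  2  2  3
G_B(10) = 3.
Combined Grundy value = 1 ⊕ 3 = 2.

2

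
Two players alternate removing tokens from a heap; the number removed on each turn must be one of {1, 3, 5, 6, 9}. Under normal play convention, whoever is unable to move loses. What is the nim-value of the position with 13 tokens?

1

G(0) = 0
G(1) = mex{0} = 1
G(2) = mex{1} = 0
G(3) = mex{0,0} = 1
G(4) = mex{1,1} = 0
G(5) = mex{0,0,0} = 1
G(6) = mex{1,1,1,0} = 2
G(7) = mex{2,0,0,1} = 3
G(8) = mex{3,1,1,0} = 2
G(9) = mex{2,2,0,1,0} = 3
G(10) = mex{3,3,1,0,1} = 2
G(11) = mex{2,2,2,1,0} = 3
G(12) = mex{3,3,3,2,1} = 0
G(13) = mex{0,2,2,3,0} = 1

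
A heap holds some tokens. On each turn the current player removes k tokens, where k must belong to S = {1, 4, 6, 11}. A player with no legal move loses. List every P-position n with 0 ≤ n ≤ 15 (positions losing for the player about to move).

0, 2, 5, 7, 10, 12, 15

G(0) = 0
G(1) = mex{0} = 1
G(2) = mex{1} = 0
G(3) = mex{0} = 1
G(4) = mex{1,0} = 2
G(5) = mex{2,1} = 0
G(6) = mex{0,0,0} = 1
G(7) = mex{1,1,1} = 0
G(8) = mex{0,2,0} = 1
G(9) = mex{1,0,1} = 2
G(10) = mex{2,1,2} = 0
G(11) = mex{0,0,0,0} = 1
G(12) = mex{1,1,1,1} = 0
G(13) = mex{0,2,0,0} = 1
G(14) = mex{1,0,1,1} = 2
G(15) = mex{2,1,2,2} = 0
P-positions are exactly the n with G(n) = 0.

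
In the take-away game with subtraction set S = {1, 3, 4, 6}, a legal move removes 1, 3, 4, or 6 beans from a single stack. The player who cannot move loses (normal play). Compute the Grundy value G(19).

n :  0  1  2  3  4  5  6  7  8  9 10 11 12 13 14 15 16 17 18 19
G :  0  1  0  1  2  3  2  0  1  0  1  2  3  2  0  1  0  1  2  3

3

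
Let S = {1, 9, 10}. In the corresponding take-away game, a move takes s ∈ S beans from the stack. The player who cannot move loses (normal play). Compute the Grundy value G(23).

G(0) = 0
G(1) = mex{0} = 1
G(2) = mex{1} = 0
G(3) = mex{0} = 1
G(4) = mex{1} = 0
G(5) = mex{0} = 1
G(6) = mex{1} = 0
G(7) = mex{0} = 1
G(8) = mex{1} = 0
G(9) = mex{0,0} = 1
G(10) = mex{1,1,0} = 2
G(11) = mex{2,0,1} = 3
G(12) = mex{3,1,0} = 2
G(13) = mex{2,0,1} = 3
G(14) = mex{3,1,0} = 2
G(15) = mex{2,0,1} = 3
G(16) = mex{3,1,0} = 2
G(17) = mex{2,0,1} = 3
G(18) = mex{3,1,0} = 2
G(19) = mex{2,2,1} = 0
G(20) = mex{0,3,2} = 1
G(21) = mex{1,2,3} = 0
G(22) = mex{0,3,2} = 1
G(23) = mex{1,2,3} = 0

0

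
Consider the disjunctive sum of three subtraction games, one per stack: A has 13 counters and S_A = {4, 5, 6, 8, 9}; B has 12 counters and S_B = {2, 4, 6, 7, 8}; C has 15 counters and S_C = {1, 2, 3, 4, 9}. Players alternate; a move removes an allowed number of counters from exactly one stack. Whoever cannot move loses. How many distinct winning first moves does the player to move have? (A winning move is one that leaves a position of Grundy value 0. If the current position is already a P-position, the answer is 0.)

Stack A, S = {4, 5, 6, 8, 9}:
n :  0  1  2  3  4  5  6  7  8  9 10 11 12 13
G :  0  0  0  0  1  1  1  1  2  2  2  2  3  0
G_A(13) = 0.
Stack B, S = {2, 4, 6, 7, 8}:
G(0) = 0
G(1) = mex{} = 0
G(2) = mex{0} = 1
G(3) = mex{0} = 1
G(4) = mex{1,0} = 2
G(5) = mex{1,0} = 2
G(6) = mex{2,1,0} = 3
G(7) = mex{2,1,0,0} = 3
G(8) = mex{3,2,1,0,0} = 4
G(9) = mex{3,2,1,1,0} = 4
G(10) = mex{4,3,2,1,1} = 0
G(11) = mex{4,3,2,2,1} = 0
G(12) = mex{0,4,3,2,2} = 1
G_B(12) = 1.
Stack C, S = {1, 2, 3, 4, 9}:
n :  0  1  2  3  4  5  6  7  8  9 10 11 12 13 14 15
G :  0  1  2  3  4  0  1  2  3  4  0  1  2  3  4  0
G_C(15) = 0.
Combined Grundy value = 0 ⊕ 1 ⊕ 0 = 1.
A winning move leaves total XOR = 0, i.e. changes one component's Grundy value g to g ⊕ X where X is the current total.
Stack A: need g' = 0⊕1 = 1. Options: 13−4→G=2, 13−5→G=2, 13−6→G=1, 13−8→G=1, 13−9→G=1. Hits: 3.
Stack B: need g' = 1⊕1 = 0. Options: 12−2→G=0, 12−4→G=4, 12−6→G=3, 12−7→G=2, 12−8→G=2. Hits: 1.
Stack C: need g' = 0⊕1 = 1. Options: 15−1→G=4, 15−2→G=3, 15−3→G=2, 15−4→G=1, 15−9→G=1. Hits: 2.

6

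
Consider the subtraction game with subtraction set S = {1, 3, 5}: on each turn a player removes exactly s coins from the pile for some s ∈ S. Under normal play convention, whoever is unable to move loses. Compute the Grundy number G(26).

G(0) = 0
G(1) = mex{0} = 1
G(2) = mex{1} = 0
G(3) = mex{0,0} = 1
G(4) = mex{1,1} = 0
G(5) = mex{0,0,0} = 1
G(6) = mex{1,1,1} = 0
G(7) = mex{0,0,0} = 1
G(8) = mex{1,1,1} = 0
G(9) = mex{0,0,0} = 1
G(10) = mex{1,1,1} = 0
G(11) = mex{0,0,0} = 1
G(12) = mex{1,1,1} = 0
G(13) = mex{0,0,0} = 1
G(14) = mex{1,1,1} = 0
G(15) = mex{0,0,0} = 1
G(16) = mex{1,1,1} = 0
G(17) = mex{0,0,0} = 1
G(18) = mex{1,1,1} = 0
G(19) = mex{0,0,0} = 1
G(20) = mex{1,1,1} = 0
G(21) = mex{0,0,0} = 1
G(22) = mex{1,1,1} = 0
G(23) = mex{0,0,0} = 1
G(24) = mex{1,1,1} = 0
G(25) = mex{0,0,0} = 1
G(26) = mex{1,1,1} = 0

0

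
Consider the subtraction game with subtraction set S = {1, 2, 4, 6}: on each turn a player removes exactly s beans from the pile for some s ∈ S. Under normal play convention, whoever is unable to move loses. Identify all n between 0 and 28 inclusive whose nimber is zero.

G(0) = 0
G(1) = mex{0} = 1
G(2) = mex{1,0} = 2
G(3) = mex{2,1} = 0
G(4) = mex{0,2,0} = 1
G(5) = mex{1,0,1} = 2
G(6) = mex{2,1,2,0} = 3
G(7) = mex{3,2,0,1} = 4
G(8) = mex{4,3,1,2} = 0
G(9) = mex{0,4,2,0} = 1
G(10) = mex{1,0,3,1} = 2
G(11) = mex{2,1,4,2} = 0
G(12) = mex{0,2,0,3} = 1
G(13) = mex{1,0,1,4} = 2
G(14) = mex{2,1,2,0} = 3
G(15) = mex{3,2,0,1} = 4
G(16) = mex{4,3,1,2} = 0
G(17) = mex{0,4,2,0} = 1
G(18) = mex{1,0,3,1} = 2
G(19) = mex{2,1,4,2} = 0
G(20) = mex{0,2,0,3} = 1
G(21) = mex{1,0,1,4} = 2
G(22) = mex{2,1,2,0} = 3
G(23) = mex{3,2,0,1} = 4
G(24) = mex{4,3,1,2} = 0
G(25) = mex{0,4,2,0} = 1
G(26) = mex{1,0,3,1} = 2
G(27) = mex{2,1,4,2} = 0
G(28) = mex{0,2,0,3} = 1
P-positions are exactly the n with G(n) = 0.

0, 3, 8, 11, 16, 19, 24, 27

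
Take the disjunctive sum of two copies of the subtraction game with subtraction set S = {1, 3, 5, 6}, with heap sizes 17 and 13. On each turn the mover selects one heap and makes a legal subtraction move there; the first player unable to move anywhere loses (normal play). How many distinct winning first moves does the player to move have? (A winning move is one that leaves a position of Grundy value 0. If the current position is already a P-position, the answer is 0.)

3

All heaps use S = {1, 3, 5, 6}:
n :  0  1  2  3  4  5  6  7  8  9 10 11 12 13 14 15 16 17
G :  0  1  0  1  0  1  2  3  2  3  2  0  1  0  1  0  1  2
Heap A: G(17) = 2.
Heap B: G(13) = 0.
Combined Grundy value = 2 ⊕ 0 = 2.
A winning move leaves total XOR = 0, i.e. changes one component's Grundy value g to g ⊕ X where X is the current total.
Heap A: need g' = 2⊕2 = 0. Options: 17−1→G=1, 17−3→G=1, 17−5→G=1, 17−6→G=0. Hits: 1.
Heap B: need g' = 0⊕2 = 2. Options: 13−1→G=1, 13−3→G=2, 13−5→G=2, 13−6→G=3. Hits: 2.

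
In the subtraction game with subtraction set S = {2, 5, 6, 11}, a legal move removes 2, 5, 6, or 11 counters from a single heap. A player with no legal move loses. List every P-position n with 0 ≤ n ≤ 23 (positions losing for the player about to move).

n :  0  1  2  3  4  5  6  7  8  9 10 11 12 13 14 15 16 17 18 19 20 21 22 23
G :  0  0  1  1  0  2  1  3  0  2  1  3  2  2  3  3  0  0  1  1  0  2  1  3
P-positions are exactly the n with G(n) = 0.

0, 1, 4, 8, 16, 17, 20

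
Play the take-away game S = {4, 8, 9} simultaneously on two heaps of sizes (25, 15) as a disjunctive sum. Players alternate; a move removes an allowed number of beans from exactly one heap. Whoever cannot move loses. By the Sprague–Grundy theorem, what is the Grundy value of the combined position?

All heaps use S = {4, 8, 9}:
G(0) = 0
G(1) = mex{} = 0
G(2) = mex{} = 0
G(3) = mex{} = 0
G(4) = mex{0} = 1
G(5) = mex{0} = 1
G(6) = mex{0} = 1
G(7) = mex{0} = 1
G(8) = mex{1,0} = 2
G(9) = mex{1,0,0} = 2
G(10) = mex{1,0,0} = 2
G(11) = mex{1,0,0} = 2
G(12) = mex{2,1,0} = 3
G(13) = mex{2,1,1} = 0
G(14) = mex{2,1,1} = 0
G(15) = mex{2,1,1} = 0
G(16) = mex{3,2,1} = 0
G(17) = mex{0,2,2} = 1
G(18) = mex{0,2,2} = 1
G(19) = mex{0,2,2} = 1
G(20) = mex{0,3,2} = 1
G(21) = mex{1,0,3} = 2
G(22) = mex{1,0,0} = 2
G(23) = mex{1,0,0} = 2
G(24) = mex{1,0,0} = 2
G(25) = mex{2,1,0} = 3
Heap A: G(25) = 3.
Heap B: G(15) = 0.
Combined Grundy value = 3 ⊕ 0 = 3.

3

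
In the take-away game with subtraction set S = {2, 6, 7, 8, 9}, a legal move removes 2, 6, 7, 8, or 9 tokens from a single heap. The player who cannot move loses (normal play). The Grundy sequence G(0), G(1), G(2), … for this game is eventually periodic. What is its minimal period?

15

n :  0  1  2  3  4  5  6  7  8  9 10 11 12 13 14 15 16 17 18 19 20 21 22 23 24 25 26 27 28 29 30 31
G :  0  0  1  1  0  0  1  1  2  2  3  3  2  2  3  0  0  1  1  0  0  1  1  2  2  3  3  2  2  3  0  0
G(n+15) = G(n) holds for n = 0,…,8 (a full window of length max(S) = 9), so the sequence is purely periodic with period 15.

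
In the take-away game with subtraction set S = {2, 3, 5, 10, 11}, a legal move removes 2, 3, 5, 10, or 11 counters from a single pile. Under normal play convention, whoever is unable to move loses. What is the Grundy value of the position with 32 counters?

2

n :  0  1  2  3  4  5  6  7  8  9 10 11 12 13 14 15 16 17 18 19 20 21 22 23 24 25 26 27 28 29 30 31 32
G :  0  0  1  1  2  2  3  0  0  1  1  2  2  3  0  0  1  1  2  2  3  0  0  1  1  2  2  3  0  0  1  1  2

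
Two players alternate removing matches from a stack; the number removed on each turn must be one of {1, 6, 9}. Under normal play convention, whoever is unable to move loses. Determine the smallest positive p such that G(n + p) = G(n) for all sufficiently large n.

5

n :  0  1  2  3  4  5  6  7  8  9 10 11 12 13 14 15 16 17 18 19 20 21 22 23 24 25 26
G :  0  1  0  1  0  1  2  0  1  2  3  2  0  1  0  1  2  0  1  0  1  2  0  1  0  1  2
From n = 11 onward G(n+5) = G(n); since this holds over max(S) = 9 consecutive positions the period is 5 (pre-period 11).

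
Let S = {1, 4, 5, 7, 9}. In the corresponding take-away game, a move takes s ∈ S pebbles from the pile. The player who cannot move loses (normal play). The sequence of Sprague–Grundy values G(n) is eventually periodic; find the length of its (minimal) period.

8

n :  0  1  2  3  4  5  6  7  8  9 10 11 12 13 14 15 16 17 18
G :  0  1  0  1  2  3  2  3  0  1  0  1  2  3  2  3  0  1  0
G(n+8) = G(n) holds for n = 0,…,8 (a full window of length max(S) = 9), so the sequence is purely periodic with period 8.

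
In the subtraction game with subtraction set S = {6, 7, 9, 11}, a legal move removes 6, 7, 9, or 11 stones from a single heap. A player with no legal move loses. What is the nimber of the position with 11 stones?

1

n :  0  1  2  3  4  5  6  7  8  9 10 11
G :  0  0  0  0  0  0  1  1  1  1  1  1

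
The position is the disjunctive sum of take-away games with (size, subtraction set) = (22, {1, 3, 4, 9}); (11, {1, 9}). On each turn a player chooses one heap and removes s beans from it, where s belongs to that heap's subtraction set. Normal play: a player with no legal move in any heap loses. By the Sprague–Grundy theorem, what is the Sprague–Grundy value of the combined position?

Heap A, S = {1, 3, 4, 9}:
G(0) = 0
G(1) = mex{0} = 1
G(2) = mex{1} = 0
G(3) = mex{0,0} = 1
G(4) = mex{1,1,0} = 2
G(5) = mex{2,0,1} = 3
G(6) = mex{3,1,0} = 2
G(7) = mex{2,2,1} = 0
G(8) = mex{0,3,2} = 1
G(9) = mex{1,2,3,0} = 4
G(10) = mex{4,0,2,1} = 3
G(11) = mex{3,1,0,0} = 2
G(12) = mex{2,4,1,1} = 0
G(13) = mex{0,3,4,2} = 1
G(14) = mex{1,2,3,3} = 0
G(15) = mex{0,0,2,2} = 1
G(16) = mex{1,1,0,0} = 2
G(17) = mex{2,0,1,1} = 3
G(18) = mex{3,1,0,4} = 2
G(19) = mex{2,2,1,3} = 0
G(20) = mex{0,3,2,2} = 1
G(21) = mex{1,2,3,0} = 4
G(22) = mex{4,0,2,1} = 3
G_A(22) = 3.
Heap B, S = {1, 9}:
G(0) = 0
G(1) = mex{0} = 1
G(2) = mex{1} = 0
G(3) = mex{0} = 1
G(4) = mex{1} = 0
G(5) = mex{0} = 1
G(6) = mex{1} = 0
G(7) = mex{0} = 1
G(8) = mex{1} = 0
G(9) = mex{0,0} = 1
G(10) = mex{1,1} = 0
G(11) = mex{0,0} = 1
G_B(11) = 1.
Combined Grundy value = 3 ⊕ 1 = 2.

2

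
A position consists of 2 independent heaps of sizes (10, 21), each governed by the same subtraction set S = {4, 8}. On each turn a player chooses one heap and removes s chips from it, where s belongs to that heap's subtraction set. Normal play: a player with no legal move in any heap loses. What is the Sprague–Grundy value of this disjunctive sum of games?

0

All heaps use S = {4, 8}:
n :  0  1  2  3  4  5  6  7  8  9 10 11 12 13 14 15 16 17 18 19 20 21
G :  0  0  0  0  1  1  1  1  2  2  2  2  0  0  0  0  1  1  1  1  2  2
Heap A: G(10) = 2.
Heap B: G(21) = 2.
Combined Grundy value = 2 ⊕ 2 = 0.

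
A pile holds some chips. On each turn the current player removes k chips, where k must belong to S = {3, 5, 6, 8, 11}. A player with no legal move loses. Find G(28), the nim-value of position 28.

0

G(0) = 0
G(1) = mex{} = 0
G(2) = mex{} = 0
G(3) = mex{0} = 1
G(4) = mex{0} = 1
G(5) = mex{0,0} = 1
G(6) = mex{1,0,0} = 2
G(7) = mex{1,0,0} = 2
G(8) = mex{1,1,0,0} = 2
G(9) = mex{2,1,1,0} = 3
G(10) = mex{2,1,1,0} = 3
G(11) = mex{2,2,1,1,0} = 3
G(12) = mex{3,2,2,1,0} = 4
G(13) = mex{3,2,2,1,0} = 4
G(14) = mex{3,3,2,2,1} = 0
G(15) = mex{4,3,3,2,1} = 0
G(16) = mex{4,3,3,2,1} = 0
G(17) = mex{0,4,3,3,2} = 1
G(18) = mex{0,4,4,3,2} = 1
G(19) = mex{0,0,4,3,2} = 1
G(20) = mex{1,0,0,4,3} = 2
G(21) = mex{1,0,0,4,3} = 2
G(22) = mex{1,1,0,0,3} = 2
G(23) = mex{2,1,1,0,4} = 3
G(24) = mex{2,1,1,0,4} = 3
G(25) = mex{2,2,1,1,0} = 3
G(26) = mex{3,2,2,1,0} = 4
G(27) = mex{3,2,2,1,0} = 4
G(28) = mex{3,3,2,2,1} = 0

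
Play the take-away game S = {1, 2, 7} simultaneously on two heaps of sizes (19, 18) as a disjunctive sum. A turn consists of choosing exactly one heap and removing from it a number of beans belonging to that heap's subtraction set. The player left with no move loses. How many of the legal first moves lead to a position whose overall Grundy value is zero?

All heaps use S = {1, 2, 7}:
n :  0  1  2  3  4  5  6  7  8  9 10 11 12 13 14 15 16 17 18 19
G :  0  1  2  0  1  2  0  1  2  0  1  2  0  1  2  0  1  2  0  1
Heap A: G(19) = 1.
Heap B: G(18) = 0.
Combined Grundy value = 1 ⊕ 0 = 1.
A winning move leaves total XOR = 0, i.e. changes one component's Grundy value g to g ⊕ X where X is the current total.
Heap A: need g' = 1⊕1 = 0. Options: 19−1→G=0, 19−2→G=2, 19−7→G=0. Hits: 2.
Heap B: need g' = 0⊕1 = 1. Options: 18−1→G=2, 18−2→G=1, 18−7→G=2. Hits: 1.

3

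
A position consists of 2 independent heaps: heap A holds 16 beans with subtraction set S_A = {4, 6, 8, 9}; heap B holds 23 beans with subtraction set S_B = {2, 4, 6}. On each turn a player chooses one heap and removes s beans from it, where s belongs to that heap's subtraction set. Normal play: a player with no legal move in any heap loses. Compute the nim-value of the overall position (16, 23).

Heap A, S = {4, 6, 8, 9}:
G(0) = 0
G(1) = mex{} = 0
G(2) = mex{} = 0
G(3) = mex{} = 0
G(4) = mex{0} = 1
G(5) = mex{0} = 1
G(6) = mex{0,0} = 1
G(7) = mex{0,0} = 1
G(8) = mex{1,0,0} = 2
G(9) = mex{1,0,0,0} = 2
G(10) = mex{1,1,0,0} = 2
G(11) = mex{1,1,0,0} = 2
G(12) = mex{2,1,1,0} = 3
G(13) = mex{2,1,1,1} = 0
G(14) = mex{2,2,1,1} = 0
G(15) = mex{2,2,1,1} = 0
G(16) = mex{3,2,2,1} = 0
G_A(16) = 0.
Heap B, S = {2, 4, 6}:
G(0) = 0
G(1) = mex{} = 0
G(2) = mex{0} = 1
G(3) = mex{0} = 1
G(4) = mex{1,0} = 2
G(5) = mex{1,0} = 2
G(6) = mex{2,1,0} = 3
G(7) = mex{2,1,0} = 3
G(8) = mex{3,2,1} = 0
G(9) = mex{3,2,1} = 0
G(10) = mex{0,3,2} = 1
G(11) = mex{0,3,2} = 1
G(12) = mex{1,0,3} = 2
G(13) = mex{1,0,3} = 2
G(14) = mex{2,1,0} = 3
G(15) = mex{2,1,0} = 3
G(16) = mex{3,2,1} = 0
G(17) = mex{3,2,1} = 0
G(18) = mex{0,3,2} = 1
G(19) = mex{0,3,2} = 1
G(20) = mex{1,0,3} = 2
G(21) = mex{1,0,3} = 2
G(22) = mex{2,1,0} = 3
G(23) = mex{2,1,0} = 3
G_B(23) = 3.
Combined Grundy value = 0 ⊕ 3 = 3.

3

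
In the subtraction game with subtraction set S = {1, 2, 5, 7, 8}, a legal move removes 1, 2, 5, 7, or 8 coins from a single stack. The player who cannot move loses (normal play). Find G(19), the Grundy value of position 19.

G(0) = 0
G(1) = mex{0} = 1
G(2) = mex{1,0} = 2
G(3) = mex{2,1} = 0
G(4) = mex{0,2} = 1
G(5) = mex{1,0,0} = 2
G(6) = mex{2,1,1} = 0
G(7) = mex{0,2,2,0} = 1
G(8) = mex{1,0,0,1,0} = 2
G(9) = mex{2,1,1,2,1} = 0
G(10) = mex{0,2,2,0,2} = 1
G(11) = mex{1,0,0,1,0} = 2
G(12) = mex{2,1,1,2,1} = 0
G(13) = mex{0,2,2,0,2} = 1
G(14) = mex{1,0,0,1,0} = 2
G(15) = mex{2,1,1,2,1} = 0
G(16) = mex{0,2,2,0,2} = 1
G(17) = mex{1,0,0,1,0} = 2
G(18) = mex{2,1,1,2,1} = 0
G(19) = mex{0,2,2,0,2} = 1

1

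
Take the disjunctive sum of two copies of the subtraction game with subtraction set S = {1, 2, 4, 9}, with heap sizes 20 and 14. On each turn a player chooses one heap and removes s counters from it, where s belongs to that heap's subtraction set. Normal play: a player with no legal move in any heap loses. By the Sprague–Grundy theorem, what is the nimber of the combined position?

3

All heaps use S = {1, 2, 4, 9}:
G(0) = 0
G(1) = mex{0} = 1
G(2) = mex{1,0} = 2
G(3) = mex{2,1} = 0
G(4) = mex{0,2,0} = 1
G(5) = mex{1,0,1} = 2
G(6) = mex{2,1,2} = 0
G(7) = mex{0,2,0} = 1
G(8) = mex{1,0,1} = 2
G(9) = mex{2,1,2,0} = 3
G(10) = mex{3,2,0,1} = 4
G(11) = mex{4,3,1,2} = 0
G(12) = mex{0,4,2,0} = 1
G(13) = mex{1,0,3,1} = 2
G(14) = mex{2,1,4,2} = 0
G(15) = mex{0,2,0,0} = 1
G(16) = mex{1,0,1,1} = 2
G(17) = mex{2,1,2,2} = 0
G(18) = mex{0,2,0,3} = 1
G(19) = mex{1,0,1,4} = 2
G(20) = mex{2,1,2,0} = 3
Heap A: G(20) = 3.
Heap B: G(14) = 0.
Combined Grundy value = 3 ⊕ 0 = 3.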